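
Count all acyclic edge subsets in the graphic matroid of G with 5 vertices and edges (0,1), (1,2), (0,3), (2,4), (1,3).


An independent set in a graphic matroid is an acyclic edge subset.
G has 5 vertices and 5 edges.
Enumerate all 2^5 = 32 subsets, checking for acyclicity.
Total independent sets = 28.

28


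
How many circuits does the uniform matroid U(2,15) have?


In U(2,15), circuits are the (3)-element subsets.
Any set of 3 elements is dependent, and removing any one element gives
an independent set of size 2, so it is a minimal dependent set.
Number of circuits = C(15,3) = 15! / (3! * 12!) = 455.

455


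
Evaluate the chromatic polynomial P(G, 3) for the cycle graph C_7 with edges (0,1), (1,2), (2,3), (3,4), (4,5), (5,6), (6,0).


P(C_7, k) = (k-1)^7 + (-1)^7*(k-1).
P(3) = (2)^7 - 2
= 128 - 2 = 126.

126


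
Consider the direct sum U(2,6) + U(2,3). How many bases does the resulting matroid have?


Bases of a direct sum M1 + M2: |B| = |B(M1)| * |B(M2)|.
|B(U(2,6))| = C(6,2) = 15.
|B(U(2,3))| = C(3,2) = 3.
Total bases = 15 * 3 = 45.

45


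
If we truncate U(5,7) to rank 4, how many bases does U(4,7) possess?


Truncating U(5,7) to rank 4 gives U(4,7).
Bases of U(4,7) are all 4-element subsets of 7 elements.
Number of bases = C(7,4) = 7! / (4! * 3!) = 35.

35


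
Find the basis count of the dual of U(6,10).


The dual of U(r,n) is U(n-r, n) = U(4,10).
Bases of U(4,10) are all (4)-element subsets.
|B(M*)| = C(10,4) = 10! / (4! * 6!) = 210.

210


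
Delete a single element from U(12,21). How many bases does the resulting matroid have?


Deleting e from U(12,21) gives U(12,20) since n > r.
Bases of U(12,20) = C(20,12) = 20! / (12! * 8!) = 125970.

125970


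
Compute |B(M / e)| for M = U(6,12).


Contracting e from U(6,12) gives U(5,11).
Bases of U(5,11) = C(11,5) = 462.

462


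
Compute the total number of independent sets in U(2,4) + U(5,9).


For a direct sum, |I(M1+M2)| = |I(M1)| * |I(M2)|.
|I(U(2,4))| = sum C(4,k) for k=0..2 = 11.
|I(U(5,9))| = sum C(9,k) for k=0..5 = 382.
Total = 11 * 382 = 4202.

4202


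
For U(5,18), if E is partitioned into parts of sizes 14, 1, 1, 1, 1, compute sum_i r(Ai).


r(Ai) = min(|Ai|, 5) for each part.
Sum = min(14,5) + min(1,5) + min(1,5) + min(1,5) + min(1,5)
    = 5 + 1 + 1 + 1 + 1
    = 9.

9


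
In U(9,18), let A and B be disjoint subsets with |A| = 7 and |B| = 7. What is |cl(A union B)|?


|A union B| = 7 + 7 = 14 (disjoint).
In U(9,18), cl(S) = S if |S| < 9, else cl(S) = E.
Since 14 >= 9, cl(A union B) = E.
|cl(A union B)| = 18.

18


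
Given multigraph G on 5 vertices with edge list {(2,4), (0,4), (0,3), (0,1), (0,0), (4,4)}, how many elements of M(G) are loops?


In a graphic matroid, a loop is a self-loop edge (u,u) with rank 0.
Examining all 6 edges for self-loops...
Self-loops found: (0,0), (4,4)
Number of loops = 2.

2


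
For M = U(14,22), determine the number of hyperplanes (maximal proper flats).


Hyperplanes of U(14,22) are flats of rank 13.
In a uniform matroid, these are exactly the (13)-element subsets.
Count = C(22,13) = 497420.

497420


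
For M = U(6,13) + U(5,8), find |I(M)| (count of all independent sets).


For a direct sum, |I(M1+M2)| = |I(M1)| * |I(M2)|.
|I(U(6,13))| = sum C(13,k) for k=0..6 = 4096.
|I(U(5,8))| = sum C(8,k) for k=0..5 = 219.
Total = 4096 * 219 = 897024.

897024


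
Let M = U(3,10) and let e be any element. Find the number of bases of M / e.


Contracting e from U(3,10) gives U(2,9).
Bases of U(2,9) = (9 choose 2) = 36.

36


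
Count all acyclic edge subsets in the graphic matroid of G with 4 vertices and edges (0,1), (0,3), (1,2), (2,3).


An independent set in a graphic matroid is an acyclic edge subset.
G has 4 vertices and 4 edges.
Enumerate all 2^4 = 16 subsets, checking for acyclicity.
Total independent sets = 15.

15


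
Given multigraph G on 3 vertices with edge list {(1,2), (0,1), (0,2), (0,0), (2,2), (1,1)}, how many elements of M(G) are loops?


In a graphic matroid, a loop is a self-loop edge (u,u) with rank 0.
Examining all 6 edges for self-loops...
Self-loops found: (0,0), (2,2), (1,1)
Number of loops = 3.

3


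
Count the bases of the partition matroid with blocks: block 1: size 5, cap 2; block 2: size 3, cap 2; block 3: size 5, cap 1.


A basis picks exactly ci elements from block i.
Number of bases = product of C(|Si|, ci).
= C(5,2) * C(3,2) * C(5,1)
= 10 * 3 * 5
= 150.

150


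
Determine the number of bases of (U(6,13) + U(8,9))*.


(M1+M2)* = M1* + M2*.
M1* = U(7,13), bases: C(13,7) = 1716.
M2* = U(1,9), bases: C(9,1) = 9.
|B(M*)| = 1716 * 9 = 15444.

15444


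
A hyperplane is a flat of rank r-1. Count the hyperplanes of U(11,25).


Hyperplanes of U(11,25) are flats of rank 10.
In a uniform matroid, these are exactly the (10)-element subsets.
Count = C(25,10) = 25! / (10! * 15!) = 3268760.

3268760


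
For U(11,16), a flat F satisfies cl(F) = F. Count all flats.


Flats of U(11,16): every subset of size < 11 is a flat, plus E itself.
Count = (16 choose 0) + (16 choose 1) + (16 choose 2) + (16 choose 3) + (16 choose 4) + (16 choose 5) + (16 choose 6) + (16 choose 7) + (16 choose 8) + (16 choose 9) + (16 choose 10) + 1
     = 1 + 16 + 120 + 560 + 1820 + 4368 + 8008 + 11440 + 12870 + 11440 + 8008 + 1
     = 58652.

58652


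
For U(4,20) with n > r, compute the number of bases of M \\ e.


Deleting e from U(4,20) gives U(4,19) since n > r.
Bases of U(4,19) = C(19,4) = 19! / (4! * 15!) = 3876.

3876


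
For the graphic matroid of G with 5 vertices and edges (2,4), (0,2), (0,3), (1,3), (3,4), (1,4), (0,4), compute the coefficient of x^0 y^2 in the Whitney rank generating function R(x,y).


R(x,y) = sum over A in 2^E of x^(r(E)-r(A)) * y^(|A|-r(A)).
G has 5 vertices, 7 edges. r(E) = 4.
Enumerate all 2^7 = 128 subsets.
Count subsets with r(E)-r(A)=0 and |A|-r(A)=2: 7.

7


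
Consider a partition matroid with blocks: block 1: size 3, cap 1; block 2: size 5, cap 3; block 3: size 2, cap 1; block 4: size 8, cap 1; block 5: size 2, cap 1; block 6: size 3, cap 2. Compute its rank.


Rank of a partition matroid = sum of min(|Si|, ci) for each block.
= min(3,1) + min(5,3) + min(2,1) + min(8,1) + min(2,1) + min(3,2)
= 1 + 3 + 1 + 1 + 1 + 2
= 9.

9


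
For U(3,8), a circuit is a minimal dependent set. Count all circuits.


In U(3,8), circuits are the (4)-element subsets.
Any set of 4 elements is dependent, and removing any one element gives
an independent set of size 3, so it is a minimal dependent set.
Number of circuits = C(8,4) = 8! / (4! * 4!) = 70.

70


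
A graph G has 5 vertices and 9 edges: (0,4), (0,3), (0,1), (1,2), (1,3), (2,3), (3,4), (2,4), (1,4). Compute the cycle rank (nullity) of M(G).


Cycle rank (nullity) = |E| - r(M) = |E| - (|V| - c).
|E| = 9, |V| = 5, c = 1.
Nullity = 9 - (5 - 1) = 9 - 4 = 5.

5


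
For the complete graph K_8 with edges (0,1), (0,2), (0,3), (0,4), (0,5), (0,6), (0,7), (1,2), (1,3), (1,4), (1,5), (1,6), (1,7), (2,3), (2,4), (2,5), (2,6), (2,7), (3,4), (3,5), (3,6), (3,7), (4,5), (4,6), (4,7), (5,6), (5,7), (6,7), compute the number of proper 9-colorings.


P(K_8, k) = k(k-1)(k-2)...(k-7).
P(9) = (9) * (8) * (7) * (6) * (5) * (4) * (3) * (2) = 362880.

362880


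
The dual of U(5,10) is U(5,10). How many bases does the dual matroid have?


The dual of U(r,n) is U(n-r, n) = U(5,10).
Bases of U(5,10) are all (5)-element subsets.
|B(M*)| = C(10,5) = 10! / (5! * 5!) = 252.

252


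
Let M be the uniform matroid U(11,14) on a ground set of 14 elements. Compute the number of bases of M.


Bases of U(11,14) are all 11-element subsets of the 14-element ground set.
Number of bases = C(14,11).
C(14,11) = 364.

364


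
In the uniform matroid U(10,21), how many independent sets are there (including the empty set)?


Independent sets of U(10,21) are all subsets of size <= 10.
Count = C(21,0) + C(21,1) + C(21,2) + C(21,3) + C(21,4) + C(21,5) + C(21,6) + C(21,7) + C(21,8) + C(21,9) + C(21,10)
     = 1 + 21 + 210 + 1330 + 5985 + 20349 + 54264 + 116280 + 203490 + 293930 + 352716
     = 1048576.

1048576


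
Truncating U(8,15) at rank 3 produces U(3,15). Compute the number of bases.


Truncating U(8,15) to rank 3 gives U(3,15).
Bases of U(3,15) are all 3-element subsets of 15 elements.
Number of bases = C(15,3) = 15! / (3! * 12!) = 455.

455


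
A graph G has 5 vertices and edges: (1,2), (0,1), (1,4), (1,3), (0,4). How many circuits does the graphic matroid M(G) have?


A circuit in a graphic matroid = edge set of a simple cycle.
G has 5 vertices and 5 edges.
Enumerating all minimal edge subsets forming cycles...
Total circuits found: 1.

1


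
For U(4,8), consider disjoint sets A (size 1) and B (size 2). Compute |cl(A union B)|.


|A union B| = 1 + 2 = 3 (disjoint).
In U(4,8), cl(S) = S if |S| < 4, else cl(S) = E.
Since 3 < 4, cl(A union B) = A union B.
|cl(A union B)| = 3.

3


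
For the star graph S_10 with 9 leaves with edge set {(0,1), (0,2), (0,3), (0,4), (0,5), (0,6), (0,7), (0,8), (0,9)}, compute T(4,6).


A star on 10 vertices is a tree with 9 edges.
T(x,y) = x^(9) for any tree.
T(4,6) = 4^9 = 262144.

262144


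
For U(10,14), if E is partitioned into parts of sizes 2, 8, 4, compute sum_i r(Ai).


r(Ai) = min(|Ai|, 10) for each part.
Sum = min(2,10) + min(8,10) + min(4,10)
    = 2 + 8 + 4
    = 14.

14


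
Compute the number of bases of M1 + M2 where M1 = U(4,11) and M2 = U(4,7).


Bases of a direct sum M1 + M2: |B| = |B(M1)| * |B(M2)|.
|B(U(4,11))| = C(11,4) = 330.
|B(U(4,7))| = C(7,4) = 35.
Total bases = 330 * 35 = 11550.

11550


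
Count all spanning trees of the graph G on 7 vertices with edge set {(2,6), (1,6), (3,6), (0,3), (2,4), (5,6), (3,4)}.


By Kirchhoff's matrix tree theorem, the number of spanning trees equals
the determinant of any cofactor of the Laplacian matrix L.
G has 7 vertices and 7 edges.
Computing the (6 x 6) cofactor determinant gives 4.

4


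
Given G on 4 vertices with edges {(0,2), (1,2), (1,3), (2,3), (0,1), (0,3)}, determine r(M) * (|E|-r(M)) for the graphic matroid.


r(M) = |V| - c = 4 - 1 = 3.
nullity = |E| - r(M) = 6 - 3 = 3.
Product = 3 * 3 = 9.

9


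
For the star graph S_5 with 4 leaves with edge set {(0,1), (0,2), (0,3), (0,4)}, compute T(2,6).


A star on 5 vertices is a tree with 4 edges.
T(x,y) = x^(4) for any tree.
T(2,6) = 2^4 = 16.

16


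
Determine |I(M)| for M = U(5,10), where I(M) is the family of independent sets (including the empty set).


Independent sets of U(5,10) are all subsets of size <= 5.
Count = (10 choose 0) + (10 choose 1) + (10 choose 2) + (10 choose 3) + (10 choose 4) + (10 choose 5)
     = 1 + 10 + 45 + 120 + 210 + 252
     = 638.

638


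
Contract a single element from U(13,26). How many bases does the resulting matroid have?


Contracting e from U(13,26) gives U(12,25).
Bases of U(12,25) = C(25,12) = 5200300.

5200300


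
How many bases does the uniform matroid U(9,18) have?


Bases of U(9,18) are all 9-element subsets of the 18-element ground set.
Number of bases = C(18,9).
C(18,9) = 18! / (9! * 9!) = 48620.

48620


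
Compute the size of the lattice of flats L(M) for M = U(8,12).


Flats of U(8,12): every subset of size < 8 is a flat, plus E itself.
Count = (12 choose 0) + (12 choose 1) + (12 choose 2) + (12 choose 3) + (12 choose 4) + (12 choose 5) + (12 choose 6) + (12 choose 7) + 1
     = 1 + 12 + 66 + 220 + 495 + 792 + 924 + 792 + 1
     = 3303.

3303


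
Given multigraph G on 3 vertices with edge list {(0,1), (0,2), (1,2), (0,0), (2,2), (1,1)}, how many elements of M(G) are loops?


In a graphic matroid, a loop is a self-loop edge (u,u) with rank 0.
Examining all 6 edges for self-loops...
Self-loops found: (0,0), (2,2), (1,1)
Number of loops = 3.

3


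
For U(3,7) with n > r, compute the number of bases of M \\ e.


Deleting e from U(3,7) gives U(3,6) since n > r.
Bases of U(3,6) = C(6,3) = (6 * 5 * 4) / (1 * 2 * 3) = 20.

20


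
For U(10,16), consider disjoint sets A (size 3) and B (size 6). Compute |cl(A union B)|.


|A union B| = 3 + 6 = 9 (disjoint).
In U(10,16), cl(S) = S if |S| < 10, else cl(S) = E.
Since 9 < 10, cl(A union B) = A union B.
|cl(A union B)| = 9.

9


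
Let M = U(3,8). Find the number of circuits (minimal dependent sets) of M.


In U(3,8), circuits are the (4)-element subsets.
Any set of 4 elements is dependent, and removing any one element gives
an independent set of size 3, so it is a minimal dependent set.
Number of circuits = C(8,4) = (8 * 7 * 6 * 5) / (1 * 2 * 3 * 4) = 70.

70


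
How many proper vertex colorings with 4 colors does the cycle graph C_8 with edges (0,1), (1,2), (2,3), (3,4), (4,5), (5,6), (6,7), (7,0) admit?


P(C_8, k) = (k-1)^8 + (-1)^8*(k-1).
P(4) = (3)^8 + 3
= 6561 + 3 = 6564.

6564


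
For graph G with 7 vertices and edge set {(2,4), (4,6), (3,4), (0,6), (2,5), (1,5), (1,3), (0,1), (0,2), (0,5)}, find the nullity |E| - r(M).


Cycle rank (nullity) = |E| - r(M) = |E| - (|V| - c).
|E| = 10, |V| = 7, c = 1.
Nullity = 10 - (7 - 1) = 10 - 6 = 4.

4


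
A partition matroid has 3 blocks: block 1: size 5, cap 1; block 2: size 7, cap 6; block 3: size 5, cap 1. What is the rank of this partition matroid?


Rank of a partition matroid = sum of min(|Si|, ci) for each block.
= min(5,1) + min(7,6) + min(5,1)
= 1 + 6 + 1
= 8.

8


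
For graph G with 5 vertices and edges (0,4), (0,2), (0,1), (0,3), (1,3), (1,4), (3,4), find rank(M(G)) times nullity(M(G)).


r(M) = |V| - c = 5 - 1 = 4.
nullity = |E| - r(M) = 7 - 4 = 3.
Product = 4 * 3 = 12.

12


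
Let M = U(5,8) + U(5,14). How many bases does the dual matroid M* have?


(M1+M2)* = M1* + M2*.
M1* = U(3,8), bases: C(8,3) = 56.
M2* = U(9,14), bases: C(14,9) = 2002.
|B(M*)| = 56 * 2002 = 112112.

112112


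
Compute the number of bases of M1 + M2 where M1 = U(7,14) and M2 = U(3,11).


Bases of a direct sum M1 + M2: |B| = |B(M1)| * |B(M2)|.
|B(U(7,14))| = C(14,7) = 3432.
|B(U(3,11))| = C(11,3) = 165.
Total bases = 3432 * 165 = 566280.

566280


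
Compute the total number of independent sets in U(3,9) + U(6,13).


For a direct sum, |I(M1+M2)| = |I(M1)| * |I(M2)|.
|I(U(3,9))| = sum C(9,k) for k=0..3 = 130.
|I(U(6,13))| = sum C(13,k) for k=0..6 = 4096.
Total = 130 * 4096 = 532480.

532480


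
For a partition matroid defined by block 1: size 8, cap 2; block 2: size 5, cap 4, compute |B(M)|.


A basis picks exactly ci elements from block i.
Number of bases = product of C(|Si|, ci).
= C(8,2) * C(5,4)
= 28 * 5
= 140.

140


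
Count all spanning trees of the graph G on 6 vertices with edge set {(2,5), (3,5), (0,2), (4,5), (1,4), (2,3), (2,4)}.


By Kirchhoff's matrix tree theorem, the number of spanning trees equals
the determinant of any cofactor of the Laplacian matrix L.
G has 6 vertices and 7 edges.
Computing the (5 x 5) cofactor determinant gives 8.

8


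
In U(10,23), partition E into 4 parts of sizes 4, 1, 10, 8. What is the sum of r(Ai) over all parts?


r(Ai) = min(|Ai|, 10) for each part.
Sum = min(4,10) + min(1,10) + min(10,10) + min(8,10)
    = 4 + 1 + 10 + 8
    = 23.

23


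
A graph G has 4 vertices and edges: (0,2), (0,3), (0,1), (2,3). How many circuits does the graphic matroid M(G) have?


A circuit in a graphic matroid = edge set of a simple cycle.
G has 4 vertices and 4 edges.
Enumerating all minimal edge subsets forming cycles...
Total circuits found: 1.

1


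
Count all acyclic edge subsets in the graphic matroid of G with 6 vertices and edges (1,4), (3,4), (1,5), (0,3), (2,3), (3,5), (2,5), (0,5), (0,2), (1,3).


An independent set in a graphic matroid is an acyclic edge subset.
G has 6 vertices and 10 edges.
Enumerate all 2^10 = 1024 subsets, checking for acyclicity.
Total independent sets = 436.

436


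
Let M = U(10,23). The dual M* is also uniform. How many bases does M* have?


The dual of U(r,n) is U(n-r, n) = U(13,23).
Bases of U(13,23) are all (13)-element subsets.
|B(M*)| = C(23,13) = 23! / (13! * 10!) = 1144066.

1144066


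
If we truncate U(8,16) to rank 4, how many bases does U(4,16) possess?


Truncating U(8,16) to rank 4 gives U(4,16).
Bases of U(4,16) are all 4-element subsets of 16 elements.
Number of bases = (16 choose 4) = 1820.

1820


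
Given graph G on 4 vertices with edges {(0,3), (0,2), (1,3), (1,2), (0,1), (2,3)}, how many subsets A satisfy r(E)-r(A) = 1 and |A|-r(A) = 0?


R(x,y) = sum over A in 2^E of x^(r(E)-r(A)) * y^(|A|-r(A)).
G has 4 vertices, 6 edges. r(E) = 3.
Enumerate all 2^6 = 64 subsets.
Count subsets with r(E)-r(A)=1 and |A|-r(A)=0: 15.

15


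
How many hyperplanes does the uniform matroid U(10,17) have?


Hyperplanes of U(10,17) are flats of rank 9.
In a uniform matroid, these are exactly the (9)-element subsets.
Count = C(17,9) = 17! / (9! * 8!) = 24310.

24310


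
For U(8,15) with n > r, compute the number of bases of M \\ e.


Deleting e from U(8,15) gives U(8,14) since n > r.
Bases of U(8,14) = C(14,8) = 3003.

3003


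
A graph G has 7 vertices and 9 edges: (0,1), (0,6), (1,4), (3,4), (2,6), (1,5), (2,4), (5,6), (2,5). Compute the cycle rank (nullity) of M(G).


Cycle rank (nullity) = |E| - r(M) = |E| - (|V| - c).
|E| = 9, |V| = 7, c = 1.
Nullity = 9 - (7 - 1) = 9 - 6 = 3.

3


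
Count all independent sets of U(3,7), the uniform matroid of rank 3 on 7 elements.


Independent sets of U(3,7) are all subsets of size <= 3.
Count = C(7,0) + C(7,1) + C(7,2) + C(7,3)
     = 1 + 7 + 21 + 35
     = 64.

64


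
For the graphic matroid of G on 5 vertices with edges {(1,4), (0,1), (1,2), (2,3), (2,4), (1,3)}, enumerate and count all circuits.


A circuit in a graphic matroid = edge set of a simple cycle.
G has 5 vertices and 6 edges.
Enumerating all minimal edge subsets forming cycles...
Total circuits found: 3.

3


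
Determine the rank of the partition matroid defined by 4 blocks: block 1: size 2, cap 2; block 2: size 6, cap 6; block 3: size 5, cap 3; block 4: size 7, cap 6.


Rank of a partition matroid = sum of min(|Si|, ci) for each block.
= min(2,2) + min(6,6) + min(5,3) + min(7,6)
= 2 + 6 + 3 + 6
= 17.

17


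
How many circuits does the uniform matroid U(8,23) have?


In U(8,23), circuits are the (9)-element subsets.
Any set of 9 elements is dependent, and removing any one element gives
an independent set of size 8, so it is a minimal dependent set.
Number of circuits = C(23,9) = 817190.

817190


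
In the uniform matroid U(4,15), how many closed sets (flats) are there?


Flats of U(4,15): every subset of size < 4 is a flat, plus E itself.
Count = (15 choose 0) + (15 choose 1) + (15 choose 2) + (15 choose 3) + 1
     = 1 + 15 + 105 + 455 + 1
     = 577.

577


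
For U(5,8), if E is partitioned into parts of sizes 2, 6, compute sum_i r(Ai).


r(Ai) = min(|Ai|, 5) for each part.
Sum = min(2,5) + min(6,5)
    = 2 + 5
    = 7.

7


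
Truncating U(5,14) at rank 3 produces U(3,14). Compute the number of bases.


Truncating U(5,14) to rank 3 gives U(3,14).
Bases of U(3,14) are all 3-element subsets of 14 elements.
Number of bases = (14 choose 3) = 364.

364


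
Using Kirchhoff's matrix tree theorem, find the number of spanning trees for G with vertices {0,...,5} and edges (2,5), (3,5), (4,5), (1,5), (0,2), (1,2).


By Kirchhoff's matrix tree theorem, the number of spanning trees equals
the determinant of any cofactor of the Laplacian matrix L.
G has 6 vertices and 6 edges.
Computing the (5 x 5) cofactor determinant gives 3.

3


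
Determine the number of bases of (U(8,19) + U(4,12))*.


(M1+M2)* = M1* + M2*.
M1* = U(11,19), bases: C(19,11) = 75582.
M2* = U(8,12), bases: C(12,8) = 495.
|B(M*)| = 75582 * 495 = 37413090.

37413090


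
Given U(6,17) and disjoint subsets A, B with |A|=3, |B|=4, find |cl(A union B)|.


|A union B| = 3 + 4 = 7 (disjoint).
In U(6,17), cl(S) = S if |S| < 6, else cl(S) = E.
Since 7 >= 6, cl(A union B) = E.
|cl(A union B)| = 17.

17


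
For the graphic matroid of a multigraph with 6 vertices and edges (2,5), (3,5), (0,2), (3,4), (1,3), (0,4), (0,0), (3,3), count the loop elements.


In a graphic matroid, a loop is a self-loop edge (u,u) with rank 0.
Examining all 8 edges for self-loops...
Self-loops found: (0,0), (3,3)
Number of loops = 2.

2


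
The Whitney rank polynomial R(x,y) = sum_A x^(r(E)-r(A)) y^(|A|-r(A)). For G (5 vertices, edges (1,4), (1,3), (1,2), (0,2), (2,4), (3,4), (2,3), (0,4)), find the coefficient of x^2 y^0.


R(x,y) = sum over A in 2^E of x^(r(E)-r(A)) * y^(|A|-r(A)).
G has 5 vertices, 8 edges. r(E) = 4.
Enumerate all 2^8 = 256 subsets.
Count subsets with r(E)-r(A)=2 and |A|-r(A)=0: 28.

28


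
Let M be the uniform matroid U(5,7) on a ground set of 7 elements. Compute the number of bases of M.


Bases of U(5,7) are all 5-element subsets of the 7-element ground set.
Number of bases = C(7,5).
C(7,5) = 21.

21


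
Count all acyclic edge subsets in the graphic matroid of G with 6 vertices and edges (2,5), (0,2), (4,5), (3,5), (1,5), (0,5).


An independent set in a graphic matroid is an acyclic edge subset.
G has 6 vertices and 6 edges.
Enumerate all 2^6 = 64 subsets, checking for acyclicity.
Total independent sets = 56.

56


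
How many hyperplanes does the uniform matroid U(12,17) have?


Hyperplanes of U(12,17) are flats of rank 11.
In a uniform matroid, these are exactly the (11)-element subsets.
Count = C(17,11) = 17! / (11! * 6!) = 12376.

12376


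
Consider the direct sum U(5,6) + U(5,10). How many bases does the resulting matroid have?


Bases of a direct sum M1 + M2: |B| = |B(M1)| * |B(M2)|.
|B(U(5,6))| = C(6,5) = 6.
|B(U(5,10))| = C(10,5) = 252.
Total bases = 6 * 252 = 1512.

1512


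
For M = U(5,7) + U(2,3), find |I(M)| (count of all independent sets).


For a direct sum, |I(M1+M2)| = |I(M1)| * |I(M2)|.
|I(U(5,7))| = sum C(7,k) for k=0..5 = 120.
|I(U(2,3))| = sum C(3,k) for k=0..2 = 7.
Total = 120 * 7 = 840.

840


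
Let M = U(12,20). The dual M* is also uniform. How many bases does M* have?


The dual of U(r,n) is U(n-r, n) = U(8,20).
Bases of U(8,20) are all (8)-element subsets.
|B(M*)| = (20 choose 8) = 125970.

125970


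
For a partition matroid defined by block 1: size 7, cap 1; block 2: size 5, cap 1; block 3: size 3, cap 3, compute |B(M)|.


A basis picks exactly ci elements from block i.
Number of bases = product of C(|Si|, ci).
= C(7,1) * C(5,1) * C(3,3)
= 7 * 5 * 1
= 35.

35


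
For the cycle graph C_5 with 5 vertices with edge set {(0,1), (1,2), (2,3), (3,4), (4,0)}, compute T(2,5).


T(C_5; x,y) = x + x^2 + ... + x^(4) + y.
T(2,5) = 2^1 + 2^2 + 2^3 + 2^4 + 5
= 2 + 4 + 8 + 16 + 5
= 35.

35


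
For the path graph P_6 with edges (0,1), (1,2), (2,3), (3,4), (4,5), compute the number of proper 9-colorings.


P(P_6, k) = k * (k-1)^(5).
P(9) = 9 * 8^5 = 9 * 32768 = 294912.

294912


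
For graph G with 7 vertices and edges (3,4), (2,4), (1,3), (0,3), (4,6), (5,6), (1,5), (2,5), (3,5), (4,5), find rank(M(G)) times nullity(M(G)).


r(M) = |V| - c = 7 - 1 = 6.
nullity = |E| - r(M) = 10 - 6 = 4.
Product = 6 * 4 = 24.

24


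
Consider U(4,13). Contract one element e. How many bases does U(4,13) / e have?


Contracting e from U(4,13) gives U(3,12).
Bases of U(3,12) = C(12,3) = 12! / (3! * 9!) = 220.

220


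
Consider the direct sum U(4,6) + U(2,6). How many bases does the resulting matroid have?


Bases of a direct sum M1 + M2: |B| = |B(M1)| * |B(M2)|.
|B(U(4,6))| = C(6,4) = 15.
|B(U(2,6))| = C(6,2) = 15.
Total bases = 15 * 15 = 225.

225


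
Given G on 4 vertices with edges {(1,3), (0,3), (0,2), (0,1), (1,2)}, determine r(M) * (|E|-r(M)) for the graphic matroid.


r(M) = |V| - c = 4 - 1 = 3.
nullity = |E| - r(M) = 5 - 3 = 2.
Product = 3 * 2 = 6.

6


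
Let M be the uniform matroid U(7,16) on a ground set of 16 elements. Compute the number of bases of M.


Bases of U(7,16) are all 7-element subsets of the 16-element ground set.
Number of bases = C(16,7).
(16 choose 7) = 11440.

11440


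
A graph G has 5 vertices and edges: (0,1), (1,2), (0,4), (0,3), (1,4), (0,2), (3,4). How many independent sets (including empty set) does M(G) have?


An independent set in a graphic matroid is an acyclic edge subset.
G has 5 vertices and 7 edges.
Enumerate all 2^7 = 128 subsets, checking for acyclicity.
Total independent sets = 82.

82


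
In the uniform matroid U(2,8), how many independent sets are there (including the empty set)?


Independent sets of U(2,8) are all subsets of size <= 2.
Count = (8 choose 0) + (8 choose 1) + (8 choose 2)
     = 1 + 8 + 28
     = 37.

37


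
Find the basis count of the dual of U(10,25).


The dual of U(r,n) is U(n-r, n) = U(15,25).
Bases of U(15,25) are all (15)-element subsets.
|B(M*)| = (25 choose 15) = 3268760.

3268760


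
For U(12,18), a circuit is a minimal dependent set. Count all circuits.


In U(12,18), circuits are the (13)-element subsets.
Any set of 13 elements is dependent, and removing any one element gives
an independent set of size 12, so it is a minimal dependent set.
Number of circuits = C(18,13) = 8568.

8568


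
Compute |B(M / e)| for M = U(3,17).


Contracting e from U(3,17) gives U(2,16).
Bases of U(2,16) = C(16,2) = (16 * 15) / (1 * 2) = 120.

120


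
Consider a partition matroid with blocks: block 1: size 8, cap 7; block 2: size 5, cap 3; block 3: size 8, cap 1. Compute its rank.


Rank of a partition matroid = sum of min(|Si|, ci) for each block.
= min(8,7) + min(5,3) + min(8,1)
= 7 + 3 + 1
= 11.

11


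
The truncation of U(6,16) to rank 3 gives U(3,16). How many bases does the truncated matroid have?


Truncating U(6,16) to rank 3 gives U(3,16).
Bases of U(3,16) are all 3-element subsets of 16 elements.
Number of bases = C(16,3) = (16 * 15 * 14) / (1 * 2 * 3) = 560.

560


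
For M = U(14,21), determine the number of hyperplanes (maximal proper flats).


Hyperplanes of U(14,21) are flats of rank 13.
In a uniform matroid, these are exactly the (13)-element subsets.
Count = C(21,13) = 203490.

203490


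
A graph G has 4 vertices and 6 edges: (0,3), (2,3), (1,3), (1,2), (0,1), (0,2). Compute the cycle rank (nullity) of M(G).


Cycle rank (nullity) = |E| - r(M) = |E| - (|V| - c).
|E| = 6, |V| = 4, c = 1.
Nullity = 6 - (4 - 1) = 6 - 3 = 3.

3


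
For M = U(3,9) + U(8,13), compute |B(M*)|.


(M1+M2)* = M1* + M2*.
M1* = U(6,9), bases: C(9,6) = 84.
M2* = U(5,13), bases: C(13,5) = 1287.
|B(M*)| = 84 * 1287 = 108108.

108108


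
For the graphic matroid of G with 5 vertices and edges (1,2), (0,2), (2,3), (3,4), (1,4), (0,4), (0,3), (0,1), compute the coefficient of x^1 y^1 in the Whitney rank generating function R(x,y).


R(x,y) = sum over A in 2^E of x^(r(E)-r(A)) * y^(|A|-r(A)).
G has 5 vertices, 8 edges. r(E) = 4.
Enumerate all 2^8 = 256 subsets.
Count subsets with r(E)-r(A)=1 and |A|-r(A)=1: 25.

25


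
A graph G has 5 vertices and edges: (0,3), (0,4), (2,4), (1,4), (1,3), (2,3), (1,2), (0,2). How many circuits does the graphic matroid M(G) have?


A circuit in a graphic matroid = edge set of a simple cycle.
G has 5 vertices and 8 edges.
Enumerating all minimal edge subsets forming cycles...
Total circuits found: 13.

13


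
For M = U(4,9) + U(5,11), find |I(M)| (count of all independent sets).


For a direct sum, |I(M1+M2)| = |I(M1)| * |I(M2)|.
|I(U(4,9))| = sum C(9,k) for k=0..4 = 256.
|I(U(5,11))| = sum C(11,k) for k=0..5 = 1024.
Total = 256 * 1024 = 262144.

262144


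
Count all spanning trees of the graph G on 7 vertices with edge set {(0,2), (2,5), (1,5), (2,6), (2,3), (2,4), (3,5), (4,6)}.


By Kirchhoff's matrix tree theorem, the number of spanning trees equals
the determinant of any cofactor of the Laplacian matrix L.
G has 7 vertices and 8 edges.
Computing the (6 x 6) cofactor determinant gives 9.

9


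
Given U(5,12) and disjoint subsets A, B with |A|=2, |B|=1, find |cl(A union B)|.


|A union B| = 2 + 1 = 3 (disjoint).
In U(5,12), cl(S) = S if |S| < 5, else cl(S) = E.
Since 3 < 5, cl(A union B) = A union B.
|cl(A union B)| = 3.

3


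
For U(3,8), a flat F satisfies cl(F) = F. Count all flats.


Flats of U(3,8): every subset of size < 3 is a flat, plus E itself.
Count = (8 choose 0) + (8 choose 1) + (8 choose 2) + 1
     = 1 + 8 + 28 + 1
     = 38.

38


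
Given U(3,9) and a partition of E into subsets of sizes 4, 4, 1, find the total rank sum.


r(Ai) = min(|Ai|, 3) for each part.
Sum = min(4,3) + min(4,3) + min(1,3)
    = 3 + 3 + 1
    = 7.

7


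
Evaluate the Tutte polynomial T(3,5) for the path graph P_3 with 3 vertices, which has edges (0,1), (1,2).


A path on 3 vertices is a tree with 2 edges.
T(x,y) = x^(2) for any tree.
T(3,5) = 3^2 = 9.

9


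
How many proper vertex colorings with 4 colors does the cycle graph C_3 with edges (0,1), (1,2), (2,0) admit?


P(C_3, k) = (k-1)^3 + (-1)^3*(k-1).
P(4) = (3)^3 - 3
= 27 - 3 = 24.

24


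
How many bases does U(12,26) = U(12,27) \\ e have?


Deleting e from U(12,27) gives U(12,26) since n > r.
Bases of U(12,26) = C(26,12) = 9657700.

9657700


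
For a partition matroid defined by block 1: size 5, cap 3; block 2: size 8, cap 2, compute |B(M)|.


A basis picks exactly ci elements from block i.
Number of bases = product of C(|Si|, ci).
= C(5,3) * C(8,2)
= 10 * 28
= 280.

280


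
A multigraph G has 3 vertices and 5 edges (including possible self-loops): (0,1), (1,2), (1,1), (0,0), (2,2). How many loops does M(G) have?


In a graphic matroid, a loop is a self-loop edge (u,u) with rank 0.
Examining all 5 edges for self-loops...
Self-loops found: (1,1), (0,0), (2,2)
Number of loops = 3.

3


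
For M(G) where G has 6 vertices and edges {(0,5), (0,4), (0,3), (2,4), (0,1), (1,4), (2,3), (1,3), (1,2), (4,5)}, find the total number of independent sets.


An independent set in a graphic matroid is an acyclic edge subset.
G has 6 vertices and 10 edges.
Enumerate all 2^10 = 1024 subsets, checking for acyclicity.
Total independent sets = 454.

454


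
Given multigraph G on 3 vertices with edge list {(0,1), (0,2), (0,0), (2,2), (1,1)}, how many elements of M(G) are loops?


In a graphic matroid, a loop is a self-loop edge (u,u) with rank 0.
Examining all 5 edges for self-loops...
Self-loops found: (0,0), (2,2), (1,1)
Number of loops = 3.

3


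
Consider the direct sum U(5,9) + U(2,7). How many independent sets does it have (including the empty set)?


For a direct sum, |I(M1+M2)| = |I(M1)| * |I(M2)|.
|I(U(5,9))| = sum C(9,k) for k=0..5 = 382.
|I(U(2,7))| = sum C(7,k) for k=0..2 = 29.
Total = 382 * 29 = 11078.

11078


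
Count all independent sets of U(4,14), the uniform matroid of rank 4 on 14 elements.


Independent sets of U(4,14) are all subsets of size <= 4.
Count = (14 choose 0) + (14 choose 1) + (14 choose 2) + (14 choose 3) + (14 choose 4)
     = 1 + 14 + 91 + 364 + 1001
     = 1471.

1471


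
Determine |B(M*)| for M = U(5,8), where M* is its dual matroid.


The dual of U(r,n) is U(n-r, n) = U(3,8).
Bases of U(3,8) are all (3)-element subsets.
|B(M*)| = C(8,3) = 8! / (3! * 5!) = 56.

56


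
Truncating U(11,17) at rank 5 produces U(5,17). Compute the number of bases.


Truncating U(11,17) to rank 5 gives U(5,17).
Bases of U(5,17) are all 5-element subsets of 17 elements.
Number of bases = C(17,5) = 17! / (5! * 12!) = 6188.

6188


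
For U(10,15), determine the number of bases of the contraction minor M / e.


Contracting e from U(10,15) gives U(9,14).
Bases of U(9,14) = C(14,9) = 14! / (9! * 5!) = 2002.

2002


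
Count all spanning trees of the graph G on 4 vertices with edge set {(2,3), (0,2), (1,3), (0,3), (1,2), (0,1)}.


By Kirchhoff's matrix tree theorem, the number of spanning trees equals
the determinant of any cofactor of the Laplacian matrix L.
G has 4 vertices and 6 edges.
Computing the (3 x 3) cofactor determinant gives 16.

16


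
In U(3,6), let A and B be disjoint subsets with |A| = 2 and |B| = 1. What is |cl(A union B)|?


|A union B| = 2 + 1 = 3 (disjoint).
In U(3,6), cl(S) = S if |S| < 3, else cl(S) = E.
Since 3 >= 3, cl(A union B) = E.
|cl(A union B)| = 6.

6


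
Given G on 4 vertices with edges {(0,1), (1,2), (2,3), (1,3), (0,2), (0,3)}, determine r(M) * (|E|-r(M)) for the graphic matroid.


r(M) = |V| - c = 4 - 1 = 3.
nullity = |E| - r(M) = 6 - 3 = 3.
Product = 3 * 3 = 9.

9


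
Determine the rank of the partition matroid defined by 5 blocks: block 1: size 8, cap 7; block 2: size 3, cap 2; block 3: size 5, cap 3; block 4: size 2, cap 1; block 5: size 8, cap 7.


Rank of a partition matroid = sum of min(|Si|, ci) for each block.
= min(8,7) + min(3,2) + min(5,3) + min(2,1) + min(8,7)
= 7 + 2 + 3 + 1 + 7
= 20.

20


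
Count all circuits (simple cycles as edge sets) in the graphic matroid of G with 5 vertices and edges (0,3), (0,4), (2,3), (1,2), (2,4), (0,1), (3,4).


A circuit in a graphic matroid = edge set of a simple cycle.
G has 5 vertices and 7 edges.
Enumerating all minimal edge subsets forming cycles...
Total circuits found: 7.

7


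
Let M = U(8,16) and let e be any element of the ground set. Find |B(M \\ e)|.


Deleting e from U(8,16) gives U(8,15) since n > r.
Bases of U(8,15) = (15 choose 8) = 6435.

6435


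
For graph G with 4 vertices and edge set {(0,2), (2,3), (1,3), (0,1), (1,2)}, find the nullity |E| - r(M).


Cycle rank (nullity) = |E| - r(M) = |E| - (|V| - c).
|E| = 5, |V| = 4, c = 1.
Nullity = 5 - (4 - 1) = 5 - 3 = 2.

2


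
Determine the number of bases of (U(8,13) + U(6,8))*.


(M1+M2)* = M1* + M2*.
M1* = U(5,13), bases: C(13,5) = 1287.
M2* = U(2,8), bases: C(8,2) = 28.
|B(M*)| = 1287 * 28 = 36036.

36036


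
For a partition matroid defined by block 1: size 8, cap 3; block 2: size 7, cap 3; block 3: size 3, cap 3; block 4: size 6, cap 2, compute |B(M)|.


A basis picks exactly ci elements from block i.
Number of bases = product of C(|Si|, ci).
= C(8,3) * C(7,3) * C(3,3) * C(6,2)
= 56 * 35 * 1 * 15
= 29400.

29400


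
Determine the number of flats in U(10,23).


Flats of U(10,23): every subset of size < 10 is a flat, plus E itself.
Count = C(23,0) + C(23,1) + C(23,2) + C(23,3) + C(23,4) + C(23,5) + C(23,6) + C(23,7) + C(23,8) + C(23,9) + 1
     = 1 + 23 + 253 + 1771 + 8855 + 33649 + 100947 + 245157 + 490314 + 817190 + 1
     = 1698161.

1698161


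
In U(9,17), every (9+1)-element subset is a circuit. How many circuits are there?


In U(9,17), circuits are the (10)-element subsets.
Any set of 10 elements is dependent, and removing any one element gives
an independent set of size 9, so it is a minimal dependent set.
Number of circuits = (17 choose 10) = 19448.

19448


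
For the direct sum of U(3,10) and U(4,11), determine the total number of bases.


Bases of a direct sum M1 + M2: |B| = |B(M1)| * |B(M2)|.
|B(U(3,10))| = C(10,3) = 120.
|B(U(4,11))| = C(11,4) = 330.
Total bases = 120 * 330 = 39600.

39600


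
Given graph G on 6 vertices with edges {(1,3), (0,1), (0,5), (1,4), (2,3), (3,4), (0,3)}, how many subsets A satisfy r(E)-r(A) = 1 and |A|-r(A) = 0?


R(x,y) = sum over A in 2^E of x^(r(E)-r(A)) * y^(|A|-r(A)).
G has 6 vertices, 7 edges. r(E) = 5.
Enumerate all 2^7 = 128 subsets.
Count subsets with r(E)-r(A)=1 and |A|-r(A)=0: 26.

26


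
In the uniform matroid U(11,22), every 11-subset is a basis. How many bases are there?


Bases of U(11,22) are all 11-element subsets of the 22-element ground set.
Number of bases = C(22,11).
C(22,11) = 22! / (11! * 11!) = 705432.

705432


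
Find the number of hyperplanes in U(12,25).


Hyperplanes of U(12,25) are flats of rank 11.
In a uniform matroid, these are exactly the (11)-element subsets.
Count = (25 choose 11) = 4457400.

4457400


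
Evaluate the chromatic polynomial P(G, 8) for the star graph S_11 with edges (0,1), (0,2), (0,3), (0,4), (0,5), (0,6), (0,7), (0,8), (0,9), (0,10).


P(tree, k) = k * (k-1)^(10) for any tree on 11 vertices.
P(8) = 8 * 7^10 = 8 * 282475249 = 2259801992.

2259801992


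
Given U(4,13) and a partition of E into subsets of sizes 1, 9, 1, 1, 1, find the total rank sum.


r(Ai) = min(|Ai|, 4) for each part.
Sum = min(1,4) + min(9,4) + min(1,4) + min(1,4) + min(1,4)
    = 1 + 4 + 1 + 1 + 1
    = 8.

8


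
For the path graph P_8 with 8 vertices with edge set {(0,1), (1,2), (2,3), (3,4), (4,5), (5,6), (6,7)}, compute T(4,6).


A path on 8 vertices is a tree with 7 edges.
T(x,y) = x^(7) for any tree.
T(4,6) = 4^7 = 16384.

16384


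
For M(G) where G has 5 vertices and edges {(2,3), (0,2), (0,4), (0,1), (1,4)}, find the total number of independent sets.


An independent set in a graphic matroid is an acyclic edge subset.
G has 5 vertices and 5 edges.
Enumerate all 2^5 = 32 subsets, checking for acyclicity.
Total independent sets = 28.

28


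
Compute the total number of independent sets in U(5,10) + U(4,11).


For a direct sum, |I(M1+M2)| = |I(M1)| * |I(M2)|.
|I(U(5,10))| = sum C(10,k) for k=0..5 = 638.
|I(U(4,11))| = sum C(11,k) for k=0..4 = 562.
Total = 638 * 562 = 358556.

358556


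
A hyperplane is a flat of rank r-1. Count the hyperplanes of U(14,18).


Hyperplanes of U(14,18) are flats of rank 13.
In a uniform matroid, these are exactly the (13)-element subsets.
Count = C(18,13) = 18! / (13! * 5!) = 8568.

8568


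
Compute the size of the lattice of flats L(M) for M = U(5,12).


Flats of U(5,12): every subset of size < 5 is a flat, plus E itself.
Count = (12 choose 0) + (12 choose 1) + (12 choose 2) + (12 choose 3) + (12 choose 4) + 1
     = 1 + 12 + 66 + 220 + 495 + 1
     = 795.

795


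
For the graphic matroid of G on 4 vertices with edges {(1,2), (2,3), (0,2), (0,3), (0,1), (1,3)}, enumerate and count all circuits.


A circuit in a graphic matroid = edge set of a simple cycle.
G has 4 vertices and 6 edges.
Enumerating all minimal edge subsets forming cycles...
Total circuits found: 7.

7


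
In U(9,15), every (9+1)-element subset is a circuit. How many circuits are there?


In U(9,15), circuits are the (10)-element subsets.
Any set of 10 elements is dependent, and removing any one element gives
an independent set of size 9, so it is a minimal dependent set.
Number of circuits = C(15,10) = 3003.

3003


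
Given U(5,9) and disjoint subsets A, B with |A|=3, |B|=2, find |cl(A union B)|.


|A union B| = 3 + 2 = 5 (disjoint).
In U(5,9), cl(S) = S if |S| < 5, else cl(S) = E.
Since 5 >= 5, cl(A union B) = E.
|cl(A union B)| = 9.

9


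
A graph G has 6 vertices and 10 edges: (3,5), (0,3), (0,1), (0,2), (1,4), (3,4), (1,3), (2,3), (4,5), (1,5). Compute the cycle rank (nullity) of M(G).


Cycle rank (nullity) = |E| - r(M) = |E| - (|V| - c).
|E| = 10, |V| = 6, c = 1.
Nullity = 10 - (6 - 1) = 10 - 5 = 5.

5


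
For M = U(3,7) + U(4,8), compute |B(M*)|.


(M1+M2)* = M1* + M2*.
M1* = U(4,7), bases: C(7,4) = 35.
M2* = U(4,8), bases: C(8,4) = 70.
|B(M*)| = 35 * 70 = 2450.

2450


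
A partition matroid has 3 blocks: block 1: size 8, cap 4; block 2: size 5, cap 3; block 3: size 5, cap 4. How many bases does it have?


A basis picks exactly ci elements from block i.
Number of bases = product of C(|Si|, ci).
= C(8,4) * C(5,3) * C(5,4)
= 70 * 10 * 5
= 3500.

3500


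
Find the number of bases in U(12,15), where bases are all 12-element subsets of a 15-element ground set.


Bases of U(12,15) are all 12-element subsets of the 15-element ground set.
Number of bases = C(15,12).
C(15,12) = 455.

455


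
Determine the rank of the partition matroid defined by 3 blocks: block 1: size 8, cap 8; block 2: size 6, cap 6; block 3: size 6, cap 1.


Rank of a partition matroid = sum of min(|Si|, ci) for each block.
= min(8,8) + min(6,6) + min(6,1)
= 8 + 6 + 1
= 15.

15


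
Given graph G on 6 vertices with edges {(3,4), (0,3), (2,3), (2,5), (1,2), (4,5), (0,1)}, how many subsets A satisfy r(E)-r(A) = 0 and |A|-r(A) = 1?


R(x,y) = sum over A in 2^E of x^(r(E)-r(A)) * y^(|A|-r(A)).
G has 6 vertices, 7 edges. r(E) = 5.
Enumerate all 2^7 = 128 subsets.
Count subsets with r(E)-r(A)=0 and |A|-r(A)=1: 7.

7
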